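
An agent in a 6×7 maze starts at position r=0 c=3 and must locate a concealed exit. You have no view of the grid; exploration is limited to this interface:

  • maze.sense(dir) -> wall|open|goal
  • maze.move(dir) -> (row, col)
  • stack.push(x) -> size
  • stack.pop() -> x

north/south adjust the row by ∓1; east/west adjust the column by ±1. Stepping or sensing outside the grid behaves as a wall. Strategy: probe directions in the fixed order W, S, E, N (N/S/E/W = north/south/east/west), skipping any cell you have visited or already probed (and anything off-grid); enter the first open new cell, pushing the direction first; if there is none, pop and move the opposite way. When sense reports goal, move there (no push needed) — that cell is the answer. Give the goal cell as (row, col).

Step: maze.sense[dir='west']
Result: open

Step: stack.push[x='west']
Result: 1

Step: maze.move[dir='west']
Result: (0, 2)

Step: maze.sense[dir='west']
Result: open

Step: stack.push[x='west']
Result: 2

Step: maze.move[dir='west']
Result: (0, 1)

Step: maze.sense[dir='west']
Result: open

Step: stack.push[x='west']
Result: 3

Step: maze.move[dir='west']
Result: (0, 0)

Step: maze.sense[dir='south']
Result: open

Step: stack.push[x='south']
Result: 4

Step: maze.move[dir='south']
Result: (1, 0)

Step: maze.sense[dir='south']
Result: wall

Step: maze.sense[dir='east']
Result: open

Step: stack.push[x='east']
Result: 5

Step: maze.move[dir='east']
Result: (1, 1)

Step: maze.sense[dir='south']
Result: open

Step: stack.push[x='south']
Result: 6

Step: maze.move[dir='south']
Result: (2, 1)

Step: maze.sense[dir='south']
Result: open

Step: stack.push[x='south']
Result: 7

Step: maze.move[dir='south']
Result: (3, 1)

Step: maze.sense[dir='west']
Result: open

Step: stack.push[x='west']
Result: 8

Step: maze.move[dir='west']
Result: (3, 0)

Step: maze.sense[dir='south']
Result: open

Step: stack.push[x='south']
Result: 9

Step: maze.move[dir='south']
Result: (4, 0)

Step: maze.sense[dir='south']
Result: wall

Step: maze.sense[dir='east']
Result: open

Step: stack.push[x='east']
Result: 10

Step: maze.move[dir='east']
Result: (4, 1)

Step: maze.sense[dir='south']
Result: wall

Step: maze.sense[dir='east']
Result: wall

Step: stack.pop[]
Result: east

Step: maze.move[dir='west']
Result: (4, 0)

Step: stack.pop[]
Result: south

Step: maze.move[dir='north']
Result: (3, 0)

Step: stack.pop[]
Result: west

Step: maze.move[dir='east']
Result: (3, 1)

Step: maze.sense[dir='east']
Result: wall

Step: stack.pop[]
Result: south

Step: maze.move[dir='north']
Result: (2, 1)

Step: maze.sense[dir='east']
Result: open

Step: stack.push[x='east']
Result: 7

Step: maze.move[dir='east']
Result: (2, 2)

Step: maze.sense[dir='east']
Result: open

Step: stack.push[x='east']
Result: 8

Step: maze.move[dir='east']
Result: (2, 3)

Step: maze.sense[dir='south']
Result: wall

Step: maze.sense[dir='east']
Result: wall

Step: maze.sense[dir='north']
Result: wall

Step: stack.pop[]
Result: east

Step: maze.move[dir='west']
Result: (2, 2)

Step: maze.sense[dir='north']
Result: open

Step: stack.push[x='north']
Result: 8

Step: maze.move[dir='north']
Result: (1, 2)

Step: stack.pop[]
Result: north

Step: maze.move[dir='south']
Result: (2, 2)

Step: stack.pop[]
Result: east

Step: maze.move[dir='west']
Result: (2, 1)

Step: stack.pop[]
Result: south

Step: maze.move[dir='north']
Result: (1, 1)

Step: stack.pop[]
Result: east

Step: maze.move[dir='west']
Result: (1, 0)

Step: stack.pop[]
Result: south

Step: maze.move[dir='north']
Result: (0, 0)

Step: stack.pop[]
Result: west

Step: maze.move[dir='east']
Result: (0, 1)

Step: stack.pop[]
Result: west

Step: maze.move[dir='east']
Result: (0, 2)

Step: stack.pop[]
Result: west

Step: maze.move[dir='east']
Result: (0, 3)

Step: maze.sense[dir='east']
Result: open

Step: stack.push[x='east']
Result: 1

Step: maze.move[dir='east']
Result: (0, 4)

Step: maze.sense[dir='south']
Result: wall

Step: maze.sense[dir='east']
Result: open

Step: stack.push[x='east']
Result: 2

Step: maze.move[dir='east']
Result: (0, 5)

Step: maze.sense[dir='south']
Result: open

Step: stack.push[x='south']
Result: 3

Step: maze.move[dir='south']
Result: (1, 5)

Step: maze.sense[dir='south']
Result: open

Step: stack.push[x='south']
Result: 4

Step: maze.move[dir='south']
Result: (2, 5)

Step: maze.sense[dir='south']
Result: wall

Step: maze.sense[dir='east']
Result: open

Step: stack.push[x='east']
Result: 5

Step: maze.move[dir='east']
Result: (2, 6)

Step: maze.sense[dir='south']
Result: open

Step: stack.push[x='south']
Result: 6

Step: maze.move[dir='south']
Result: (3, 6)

Step: maze.sense[dir='south']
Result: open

Step: stack.push[x='south']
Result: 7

Step: maze.move[dir='south']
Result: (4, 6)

Step: maze.sense[dir='west']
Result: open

Step: stack.push[x='west']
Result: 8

Step: maze.move[dir='west']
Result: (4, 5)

Step: maze.sense[dir='west']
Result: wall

Step: maze.sense[dir='south']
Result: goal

Step: maze.move[dir='south']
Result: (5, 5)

Answer: (5, 5)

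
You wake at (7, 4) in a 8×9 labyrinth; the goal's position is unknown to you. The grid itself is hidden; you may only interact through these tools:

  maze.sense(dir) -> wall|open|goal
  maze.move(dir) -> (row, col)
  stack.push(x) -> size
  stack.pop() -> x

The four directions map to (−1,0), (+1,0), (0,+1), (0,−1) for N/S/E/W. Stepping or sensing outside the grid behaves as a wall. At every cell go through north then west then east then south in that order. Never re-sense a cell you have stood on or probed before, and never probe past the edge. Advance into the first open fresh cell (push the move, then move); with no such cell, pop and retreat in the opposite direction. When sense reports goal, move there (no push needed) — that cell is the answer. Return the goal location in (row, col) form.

Next I call maze.sense using dir→north, and observe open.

I run stack.push using x→north, and observe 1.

Invoking maze.move using dir→north, yielding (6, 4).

Then maze.sense using dir→north, yielding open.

Then stack.push using x→north, and see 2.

I invoke maze.move using dir→north, and see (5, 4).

Next I call maze.sense using dir→north, → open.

I try stack.push using x→north, → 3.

I invoke maze.move using dir→north, and see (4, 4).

Then maze.sense using dir→north, and observe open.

I call stack.push using x→north, : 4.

I try maze.move using dir→north, giving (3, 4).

Using maze.sense using dir→north, giving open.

I call stack.push using x→north, → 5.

Using maze.move using dir→north, : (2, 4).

I run maze.sense using dir→north, — result: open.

I call stack.push using x→north, → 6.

Then maze.move using dir→north, — result: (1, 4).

Then maze.sense using dir→north, and get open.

I try stack.push using x→north, yielding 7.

Next I call maze.move using dir→north, and observe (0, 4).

I try maze.sense using dir→west, and see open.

Now I run stack.push using x→west, — result: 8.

Next I call maze.move using dir→west, : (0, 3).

I use maze.sense using dir→west, giving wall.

Now I run maze.sense using dir→south, → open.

I invoke stack.push using x→south, and see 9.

Then maze.move using dir→south, and observe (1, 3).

Using maze.sense using dir→west, — result: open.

I run stack.push using x→west, and observe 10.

Then maze.move using dir→west, and see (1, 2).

Next I call maze.sense using dir→west, : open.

Invoking stack.push using x→west, and get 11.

I call maze.move using dir→west, : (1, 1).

I invoke maze.sense using dir→north, and observe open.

Using stack.push using x→north, yielding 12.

I use maze.move using dir→north, which returns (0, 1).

Calling maze.sense using dir→west, and see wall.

I run stack.pop(), yielding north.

Using maze.move using dir→south, which returns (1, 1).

I call maze.sense using dir→west, and see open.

I try stack.push using x→west, — result: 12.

I use maze.move using dir→west, and observe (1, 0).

Calling maze.sense using dir→south, — result: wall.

Then stack.pop(), and observe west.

Then maze.move using dir→east, : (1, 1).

I use maze.sense using dir→south, yielding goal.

I try maze.move using dir→south, and observe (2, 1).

Answer: (2, 1)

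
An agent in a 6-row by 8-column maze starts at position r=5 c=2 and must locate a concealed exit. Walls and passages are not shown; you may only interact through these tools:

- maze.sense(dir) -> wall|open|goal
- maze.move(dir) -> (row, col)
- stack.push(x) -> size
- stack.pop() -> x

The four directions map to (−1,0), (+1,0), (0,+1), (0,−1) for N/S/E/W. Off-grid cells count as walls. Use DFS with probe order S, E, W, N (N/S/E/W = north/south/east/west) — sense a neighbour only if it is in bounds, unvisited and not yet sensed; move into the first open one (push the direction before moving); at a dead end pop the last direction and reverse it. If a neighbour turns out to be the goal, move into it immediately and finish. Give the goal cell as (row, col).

> maze.sense dir=east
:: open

> stack.push x=east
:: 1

> maze.move dir=east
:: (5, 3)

> maze.sense dir=east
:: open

> stack.push x=east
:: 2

> maze.move dir=east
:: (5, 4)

> maze.sense dir=east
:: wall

> maze.sense dir=north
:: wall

> stack.pop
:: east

> maze.move dir=west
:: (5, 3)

> maze.sense dir=north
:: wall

> stack.pop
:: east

> maze.move dir=west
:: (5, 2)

> maze.sense dir=west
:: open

> stack.push x=west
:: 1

> maze.move dir=west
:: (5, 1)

> maze.sense dir=west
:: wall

> maze.sense dir=north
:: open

> stack.push x=north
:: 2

> maze.move dir=north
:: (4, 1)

> maze.sense dir=east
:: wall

> maze.sense dir=west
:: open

> stack.push x=west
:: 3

> maze.move dir=west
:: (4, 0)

> maze.sense dir=north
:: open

> stack.push x=north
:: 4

> maze.move dir=north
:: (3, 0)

> maze.sense dir=east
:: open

> stack.push x=east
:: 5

> maze.move dir=east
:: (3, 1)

> maze.sense dir=east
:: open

> stack.push x=east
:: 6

> maze.move dir=east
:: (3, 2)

> maze.sense dir=east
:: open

> stack.push x=east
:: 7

> maze.move dir=east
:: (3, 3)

> maze.sense dir=east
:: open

> stack.push x=east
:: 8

> maze.move dir=east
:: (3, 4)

> maze.sense dir=east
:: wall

> maze.sense dir=north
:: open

> stack.push x=north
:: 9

> maze.move dir=north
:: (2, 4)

> maze.sense dir=east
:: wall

> maze.sense dir=west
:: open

> stack.push x=west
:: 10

> maze.move dir=west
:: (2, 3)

> maze.sense dir=west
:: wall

> maze.sense dir=north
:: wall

> stack.pop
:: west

> maze.move dir=east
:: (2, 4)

> maze.sense dir=north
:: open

> stack.push x=north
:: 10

> maze.move dir=north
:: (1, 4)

> maze.sense dir=east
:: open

> stack.push x=east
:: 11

> maze.move dir=east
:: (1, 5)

> maze.sense dir=east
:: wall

> maze.sense dir=north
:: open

> stack.push x=north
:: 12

> maze.move dir=north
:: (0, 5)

> maze.sense dir=east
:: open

> stack.push x=east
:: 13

> maze.move dir=east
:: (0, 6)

> maze.sense dir=east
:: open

> stack.push x=east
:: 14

> maze.move dir=east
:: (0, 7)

> maze.sense dir=south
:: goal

> maze.move dir=south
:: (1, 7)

Answer: (1, 7)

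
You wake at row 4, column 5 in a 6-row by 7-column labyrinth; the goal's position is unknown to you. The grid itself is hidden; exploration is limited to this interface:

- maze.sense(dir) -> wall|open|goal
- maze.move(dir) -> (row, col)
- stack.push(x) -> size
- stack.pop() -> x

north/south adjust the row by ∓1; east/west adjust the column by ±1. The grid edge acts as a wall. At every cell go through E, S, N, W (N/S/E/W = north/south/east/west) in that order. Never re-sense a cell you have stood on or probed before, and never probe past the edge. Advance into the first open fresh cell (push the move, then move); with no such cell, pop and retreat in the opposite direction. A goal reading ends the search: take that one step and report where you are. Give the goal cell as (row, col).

Action: sense[dir: east]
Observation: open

Action: push[x: east]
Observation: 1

Action: move[dir: east]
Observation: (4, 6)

Action: sense[dir: south]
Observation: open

Action: push[x: south]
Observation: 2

Action: move[dir: south]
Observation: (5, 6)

Action: sense[dir: west]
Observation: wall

Action: pop[]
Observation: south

Action: move[dir: north]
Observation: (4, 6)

Action: sense[dir: north]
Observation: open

Action: push[x: north]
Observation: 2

Action: move[dir: north]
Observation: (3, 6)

Action: sense[dir: north]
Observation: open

Action: push[x: north]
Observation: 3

Action: move[dir: north]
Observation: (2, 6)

Action: sense[dir: north]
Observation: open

Action: push[x: north]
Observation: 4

Action: move[dir: north]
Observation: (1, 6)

Action: sense[dir: north]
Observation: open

Action: push[x: north]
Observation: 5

Action: move[dir: north]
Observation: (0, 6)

Action: sense[dir: west]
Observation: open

Action: push[x: west]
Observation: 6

Action: move[dir: west]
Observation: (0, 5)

Action: sense[dir: south]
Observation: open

Action: push[x: south]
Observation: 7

Action: move[dir: south]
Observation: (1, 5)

Action: sense[dir: south]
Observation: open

Action: push[x: south]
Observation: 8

Action: move[dir: south]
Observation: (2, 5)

Action: sense[dir: south]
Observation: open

Action: push[x: south]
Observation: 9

Action: move[dir: south]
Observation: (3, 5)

Action: sense[dir: west]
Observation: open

Action: push[x: west]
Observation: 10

Action: move[dir: west]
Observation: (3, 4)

Action: sense[dir: south]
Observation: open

Action: push[x: south]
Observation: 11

Action: move[dir: south]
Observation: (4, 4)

Action: sense[dir: south]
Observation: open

Action: push[x: south]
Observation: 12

Action: move[dir: south]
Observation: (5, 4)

Action: sense[dir: west]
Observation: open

Action: push[x: west]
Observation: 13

Action: move[dir: west]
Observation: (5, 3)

Action: sense[dir: north]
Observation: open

Action: push[x: north]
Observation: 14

Action: move[dir: north]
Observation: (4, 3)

Action: sense[dir: north]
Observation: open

Action: push[x: north]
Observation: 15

Action: move[dir: north]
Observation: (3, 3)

Action: sense[dir: north]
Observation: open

Action: push[x: north]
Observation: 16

Action: move[dir: north]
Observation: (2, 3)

Action: sense[dir: east]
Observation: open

Action: push[x: east]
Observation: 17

Action: move[dir: east]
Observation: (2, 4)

Action: sense[dir: north]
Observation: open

Action: push[x: north]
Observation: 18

Action: move[dir: north]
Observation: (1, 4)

Action: sense[dir: north]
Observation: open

Action: push[x: north]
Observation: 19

Action: move[dir: north]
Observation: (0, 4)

Action: sense[dir: west]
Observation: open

Action: push[x: west]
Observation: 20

Action: move[dir: west]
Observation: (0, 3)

Action: sense[dir: south]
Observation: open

Action: push[x: south]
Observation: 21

Action: move[dir: south]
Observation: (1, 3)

Action: sense[dir: west]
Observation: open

Action: push[x: west]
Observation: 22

Action: move[dir: west]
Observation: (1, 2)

Action: sense[dir: south]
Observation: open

Action: push[x: south]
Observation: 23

Action: move[dir: south]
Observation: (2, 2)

Action: sense[dir: south]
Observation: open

Action: push[x: south]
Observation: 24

Action: move[dir: south]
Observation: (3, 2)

Action: sense[dir: south]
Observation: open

Action: push[x: south]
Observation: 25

Action: move[dir: south]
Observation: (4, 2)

Action: sense[dir: south]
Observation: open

Action: push[x: south]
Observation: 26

Action: move[dir: south]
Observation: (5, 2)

Action: sense[dir: west]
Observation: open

Action: push[x: west]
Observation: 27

Action: move[dir: west]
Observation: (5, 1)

Action: sense[dir: north]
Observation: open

Action: push[x: north]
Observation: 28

Action: move[dir: north]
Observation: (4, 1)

Action: sense[dir: north]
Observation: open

Action: push[x: north]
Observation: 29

Action: move[dir: north]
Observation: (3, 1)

Action: sense[dir: north]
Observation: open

Action: push[x: north]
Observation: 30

Action: move[dir: north]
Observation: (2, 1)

Action: sense[dir: north]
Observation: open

Action: push[x: north]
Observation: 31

Action: move[dir: north]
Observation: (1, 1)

Action: sense[dir: north]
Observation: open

Action: push[x: north]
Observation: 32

Action: move[dir: north]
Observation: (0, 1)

Action: sense[dir: east]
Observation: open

Action: push[x: east]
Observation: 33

Action: move[dir: east]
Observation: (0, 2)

Action: pop[]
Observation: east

Action: move[dir: west]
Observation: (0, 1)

Action: sense[dir: west]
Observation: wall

Action: pop[]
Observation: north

Action: move[dir: south]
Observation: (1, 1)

Action: sense[dir: west]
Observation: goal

Action: move[dir: west]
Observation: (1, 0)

Answer: (1, 0)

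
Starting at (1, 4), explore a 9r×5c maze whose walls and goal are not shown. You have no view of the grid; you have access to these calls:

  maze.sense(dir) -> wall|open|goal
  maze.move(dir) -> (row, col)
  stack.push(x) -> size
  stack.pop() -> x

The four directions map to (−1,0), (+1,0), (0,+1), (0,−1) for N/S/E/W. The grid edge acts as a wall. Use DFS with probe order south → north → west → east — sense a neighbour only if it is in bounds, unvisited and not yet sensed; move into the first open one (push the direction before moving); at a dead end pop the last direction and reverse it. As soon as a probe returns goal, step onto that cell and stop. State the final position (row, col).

>> maze.sense(dir: south)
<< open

>> stack.push(x: south)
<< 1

>> maze.move(dir: south)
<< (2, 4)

>> maze.sense(dir: south)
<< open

>> stack.push(x: south)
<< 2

>> maze.move(dir: south)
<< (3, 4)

>> maze.sense(dir: south)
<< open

>> stack.push(x: south)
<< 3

>> maze.move(dir: south)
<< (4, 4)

>> maze.sense(dir: south)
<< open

>> stack.push(x: south)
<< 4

>> maze.move(dir: south)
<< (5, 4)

>> maze.sense(dir: south)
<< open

>> stack.push(x: south)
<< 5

>> maze.move(dir: south)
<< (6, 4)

>> maze.sense(dir: south)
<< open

>> stack.push(x: south)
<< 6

>> maze.move(dir: south)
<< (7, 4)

>> maze.sense(dir: south)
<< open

>> stack.push(x: south)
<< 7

>> maze.move(dir: south)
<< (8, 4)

>> maze.sense(dir: west)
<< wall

>> stack.pop()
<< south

>> maze.move(dir: north)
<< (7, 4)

>> maze.sense(dir: west)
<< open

>> stack.push(x: west)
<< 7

>> maze.move(dir: west)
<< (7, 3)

>> maze.sense(dir: north)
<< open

>> stack.push(x: north)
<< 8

>> maze.move(dir: north)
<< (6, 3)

>> maze.sense(dir: north)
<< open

>> stack.push(x: north)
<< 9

>> maze.move(dir: north)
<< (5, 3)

>> maze.sense(dir: north)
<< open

>> stack.push(x: north)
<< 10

>> maze.move(dir: north)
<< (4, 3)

>> maze.sense(dir: north)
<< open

>> stack.push(x: north)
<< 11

>> maze.move(dir: north)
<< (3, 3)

>> maze.sense(dir: north)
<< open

>> stack.push(x: north)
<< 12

>> maze.move(dir: north)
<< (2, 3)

>> maze.sense(dir: north)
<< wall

>> maze.sense(dir: west)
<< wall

>> stack.pop()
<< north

>> maze.move(dir: south)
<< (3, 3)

>> maze.sense(dir: west)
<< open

>> stack.push(x: west)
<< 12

>> maze.move(dir: west)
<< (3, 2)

>> maze.sense(dir: south)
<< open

>> stack.push(x: south)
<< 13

>> maze.move(dir: south)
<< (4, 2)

>> maze.sense(dir: south)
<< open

>> stack.push(x: south)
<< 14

>> maze.move(dir: south)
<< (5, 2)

>> maze.sense(dir: south)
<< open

>> stack.push(x: south)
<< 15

>> maze.move(dir: south)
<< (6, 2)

>> maze.sense(dir: south)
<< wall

>> maze.sense(dir: west)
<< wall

>> stack.pop()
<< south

>> maze.move(dir: north)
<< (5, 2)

>> maze.sense(dir: west)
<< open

>> stack.push(x: west)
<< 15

>> maze.move(dir: west)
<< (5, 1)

>> maze.sense(dir: north)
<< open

>> stack.push(x: north)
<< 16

>> maze.move(dir: north)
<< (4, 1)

>> maze.sense(dir: north)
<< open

>> stack.push(x: north)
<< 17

>> maze.move(dir: north)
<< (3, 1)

>> maze.sense(dir: north)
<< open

>> stack.push(x: north)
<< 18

>> maze.move(dir: north)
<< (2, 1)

>> maze.sense(dir: north)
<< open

>> stack.push(x: north)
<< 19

>> maze.move(dir: north)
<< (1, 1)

>> maze.sense(dir: north)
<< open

>> stack.push(x: north)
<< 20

>> maze.move(dir: north)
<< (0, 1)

>> maze.sense(dir: west)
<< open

>> stack.push(x: west)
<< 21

>> maze.move(dir: west)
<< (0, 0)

>> maze.sense(dir: south)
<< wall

>> stack.pop()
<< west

>> maze.move(dir: east)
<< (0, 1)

>> maze.sense(dir: east)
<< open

>> stack.push(x: east)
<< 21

>> maze.move(dir: east)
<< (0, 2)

>> maze.sense(dir: south)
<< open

>> stack.push(x: south)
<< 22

>> maze.move(dir: south)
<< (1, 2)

>> stack.pop()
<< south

>> maze.move(dir: north)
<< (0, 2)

>> maze.sense(dir: east)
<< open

>> stack.push(x: east)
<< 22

>> maze.move(dir: east)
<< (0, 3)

>> maze.sense(dir: east)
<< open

>> stack.push(x: east)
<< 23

>> maze.move(dir: east)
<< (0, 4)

>> stack.pop()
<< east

>> maze.move(dir: west)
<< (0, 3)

>> stack.pop()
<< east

>> maze.move(dir: west)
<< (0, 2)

>> stack.pop()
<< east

>> maze.move(dir: west)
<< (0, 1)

>> stack.pop()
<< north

>> maze.move(dir: south)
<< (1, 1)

>> stack.pop()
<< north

>> maze.move(dir: south)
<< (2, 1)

>> maze.sense(dir: west)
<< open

>> stack.push(x: west)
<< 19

>> maze.move(dir: west)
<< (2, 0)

>> maze.sense(dir: south)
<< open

>> stack.push(x: south)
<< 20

>> maze.move(dir: south)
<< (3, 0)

>> maze.sense(dir: south)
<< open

>> stack.push(x: south)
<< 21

>> maze.move(dir: south)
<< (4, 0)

>> maze.sense(dir: south)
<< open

>> stack.push(x: south)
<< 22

>> maze.move(dir: south)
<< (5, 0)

>> maze.sense(dir: south)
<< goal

>> maze.move(dir: south)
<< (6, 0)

Answer: (6, 0)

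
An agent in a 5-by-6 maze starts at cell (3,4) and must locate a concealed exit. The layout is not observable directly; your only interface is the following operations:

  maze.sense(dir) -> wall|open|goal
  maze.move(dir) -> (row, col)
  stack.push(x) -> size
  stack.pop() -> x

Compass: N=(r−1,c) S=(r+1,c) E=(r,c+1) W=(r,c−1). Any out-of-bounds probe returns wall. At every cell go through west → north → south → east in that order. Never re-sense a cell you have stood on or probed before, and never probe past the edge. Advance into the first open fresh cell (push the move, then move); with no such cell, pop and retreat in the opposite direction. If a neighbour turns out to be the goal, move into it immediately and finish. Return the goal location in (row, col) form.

I invoke sense using dir=west, which returns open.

I run push using x=west, and get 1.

Invoking move using dir=west, and observe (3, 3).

Then sense using dir=west, and see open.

I use push using x=west, and see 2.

Using move using dir=west, : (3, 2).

Now I run sense using dir=west, and observe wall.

Then sense using dir=north, yielding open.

I run push using x=north, and get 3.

I invoke move using dir=north, and get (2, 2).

I call sense using dir=west, — result: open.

Invoking push using x=west, which returns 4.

I use move using dir=west, and see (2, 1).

Now I run sense using dir=west, and get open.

Using push using x=west, which returns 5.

I try move using dir=west, and get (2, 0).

I invoke sense using dir=north, which returns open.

I invoke push using x=north, : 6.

I run move using dir=north, and observe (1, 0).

Calling sense using dir=north, giving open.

I try push using x=north, → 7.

Next I call move using dir=north, giving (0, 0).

Now I run sense using dir=east, giving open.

I run push using x=east, giving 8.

Invoking move using dir=east, which returns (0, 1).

I run sense using dir=south, which returns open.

I run push using x=south, — result: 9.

I run move using dir=south, → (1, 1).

I use sense using dir=east, → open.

Calling push using x=east, and observe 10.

I try move using dir=east, → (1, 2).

Then sense using dir=north, which returns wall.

I try sense using dir=east, — result: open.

Using push using x=east, yielding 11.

Next I call move using dir=east, which returns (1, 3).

Now I run sense using dir=north, which returns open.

I invoke push using x=north, — result: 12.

I run move using dir=north, which returns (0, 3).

Invoking sense using dir=east, and observe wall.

I use pop, giving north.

Calling move using dir=south, : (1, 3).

I use sense using dir=south, — result: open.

Using push using x=south, and observe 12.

Invoking move using dir=south, yielding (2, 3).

Calling sense using dir=east, : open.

I use push using x=east, and observe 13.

I run move using dir=east, — result: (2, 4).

I call sense using dir=north, : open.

Next I call push using x=north, — result: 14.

Invoking move using dir=north, — result: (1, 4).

Now I run sense using dir=east, → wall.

Calling pop(), and get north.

Next I call move using dir=south, : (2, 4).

I run sense using dir=east, and see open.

Calling push using x=east, yielding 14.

I try move using dir=east, → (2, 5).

Using sense using dir=south, : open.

I run push using x=south, and see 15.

Invoking move using dir=south, → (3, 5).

Calling sense using dir=south, — result: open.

I run push using x=south, : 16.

Now I run move using dir=south, which returns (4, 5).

Then sense using dir=west, which returns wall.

I use pop(), : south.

I try move using dir=north, : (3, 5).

I try pop, and get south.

Next I call move using dir=north, which returns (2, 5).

I invoke pop, which returns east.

I call move using dir=west, and observe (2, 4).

I try pop, : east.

Then move using dir=west, — result: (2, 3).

Using pop, → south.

Then move using dir=north, and see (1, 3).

Invoking pop, → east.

Invoking move using dir=west, : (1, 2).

Calling pop(), and get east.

Now I run move using dir=west, — result: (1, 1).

Using pop, and see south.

Invoking move using dir=north, — result: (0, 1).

I invoke pop, and observe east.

I run move using dir=west, → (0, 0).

I call pop(), → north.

Then move using dir=south, which returns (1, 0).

I invoke pop, — result: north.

I run move using dir=south, and observe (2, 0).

Then sense using dir=south, — result: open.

Invoking push using x=south, yielding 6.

I run move using dir=south, → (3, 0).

Next I call sense using dir=south, and get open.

I try push using x=south, yielding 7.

Invoking move using dir=south, → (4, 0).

I invoke sense using dir=east, and get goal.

Now I run move using dir=east, which returns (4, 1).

Answer: (4, 1)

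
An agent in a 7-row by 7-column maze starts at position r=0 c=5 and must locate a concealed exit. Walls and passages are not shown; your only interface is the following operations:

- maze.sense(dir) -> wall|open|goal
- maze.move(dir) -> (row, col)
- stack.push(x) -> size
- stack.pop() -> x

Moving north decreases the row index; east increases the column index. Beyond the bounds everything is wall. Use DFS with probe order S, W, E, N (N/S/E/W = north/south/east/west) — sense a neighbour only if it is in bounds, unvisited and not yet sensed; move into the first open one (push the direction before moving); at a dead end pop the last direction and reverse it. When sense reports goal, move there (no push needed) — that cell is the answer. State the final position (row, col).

Act: maze.sense[south]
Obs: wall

Act: maze.sense[west]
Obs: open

Act: stack.push[west]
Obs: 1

Act: maze.move[west]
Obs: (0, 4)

Act: maze.sense[south]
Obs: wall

Act: maze.sense[west]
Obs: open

Act: stack.push[west]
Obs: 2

Act: maze.move[west]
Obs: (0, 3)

Act: maze.sense[south]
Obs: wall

Act: maze.sense[west]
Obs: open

Act: stack.push[west]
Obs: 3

Act: maze.move[west]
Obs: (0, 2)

Act: maze.sense[south]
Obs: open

Act: stack.push[south]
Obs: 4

Act: maze.move[south]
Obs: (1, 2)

Act: maze.sense[south]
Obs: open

Act: stack.push[south]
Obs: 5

Act: maze.move[south]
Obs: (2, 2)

Act: maze.sense[south]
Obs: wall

Act: maze.sense[west]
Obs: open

Act: stack.push[west]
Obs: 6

Act: maze.move[west]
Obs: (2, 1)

Act: maze.sense[south]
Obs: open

Act: stack.push[south]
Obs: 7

Act: maze.move[south]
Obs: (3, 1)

Act: maze.sense[south]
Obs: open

Act: stack.push[south]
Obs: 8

Act: maze.move[south]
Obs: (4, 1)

Act: maze.sense[south]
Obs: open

Act: stack.push[south]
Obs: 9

Act: maze.move[south]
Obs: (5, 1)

Act: maze.sense[south]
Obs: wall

Act: maze.sense[west]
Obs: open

Act: stack.push[west]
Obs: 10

Act: maze.move[west]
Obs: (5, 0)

Act: maze.sense[south]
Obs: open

Act: stack.push[south]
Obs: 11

Act: maze.move[south]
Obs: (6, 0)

Act: stack.pop[]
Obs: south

Act: maze.move[north]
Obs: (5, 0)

Act: maze.sense[north]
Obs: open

Act: stack.push[north]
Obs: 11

Act: maze.move[north]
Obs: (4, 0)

Act: maze.sense[north]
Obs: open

Act: stack.push[north]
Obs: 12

Act: maze.move[north]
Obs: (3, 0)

Act: maze.sense[north]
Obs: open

Act: stack.push[north]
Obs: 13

Act: maze.move[north]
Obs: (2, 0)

Act: maze.sense[north]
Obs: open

Act: stack.push[north]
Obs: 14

Act: maze.move[north]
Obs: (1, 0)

Act: maze.sense[east]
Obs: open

Act: stack.push[east]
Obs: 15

Act: maze.move[east]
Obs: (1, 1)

Act: maze.sense[north]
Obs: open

Act: stack.push[north]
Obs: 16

Act: maze.move[north]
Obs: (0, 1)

Act: maze.sense[west]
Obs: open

Act: stack.push[west]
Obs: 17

Act: maze.move[west]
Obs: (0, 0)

Act: stack.pop[]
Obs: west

Act: maze.move[east]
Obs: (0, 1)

Act: stack.pop[]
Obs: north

Act: maze.move[south]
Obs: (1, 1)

Act: stack.pop[]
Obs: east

Act: maze.move[west]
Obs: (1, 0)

Act: stack.pop[]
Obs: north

Act: maze.move[south]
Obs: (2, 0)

Act: stack.pop[]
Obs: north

Act: maze.move[south]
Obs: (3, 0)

Act: stack.pop[]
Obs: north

Act: maze.move[south]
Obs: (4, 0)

Act: stack.pop[]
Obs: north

Act: maze.move[south]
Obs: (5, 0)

Act: stack.pop[]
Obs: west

Act: maze.move[east]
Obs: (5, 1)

Act: maze.sense[east]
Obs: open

Act: stack.push[east]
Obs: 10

Act: maze.move[east]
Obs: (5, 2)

Act: maze.sense[south]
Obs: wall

Act: maze.sense[east]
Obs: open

Act: stack.push[east]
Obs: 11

Act: maze.move[east]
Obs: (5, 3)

Act: maze.sense[south]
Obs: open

Act: stack.push[south]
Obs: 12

Act: maze.move[south]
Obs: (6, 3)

Act: maze.sense[east]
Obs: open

Act: stack.push[east]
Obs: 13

Act: maze.move[east]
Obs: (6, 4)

Act: maze.sense[east]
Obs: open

Act: stack.push[east]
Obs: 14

Act: maze.move[east]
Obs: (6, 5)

Act: maze.sense[east]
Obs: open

Act: stack.push[east]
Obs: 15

Act: maze.move[east]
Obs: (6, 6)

Act: maze.sense[north]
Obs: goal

Act: maze.move[north]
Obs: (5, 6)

Answer: (5, 6)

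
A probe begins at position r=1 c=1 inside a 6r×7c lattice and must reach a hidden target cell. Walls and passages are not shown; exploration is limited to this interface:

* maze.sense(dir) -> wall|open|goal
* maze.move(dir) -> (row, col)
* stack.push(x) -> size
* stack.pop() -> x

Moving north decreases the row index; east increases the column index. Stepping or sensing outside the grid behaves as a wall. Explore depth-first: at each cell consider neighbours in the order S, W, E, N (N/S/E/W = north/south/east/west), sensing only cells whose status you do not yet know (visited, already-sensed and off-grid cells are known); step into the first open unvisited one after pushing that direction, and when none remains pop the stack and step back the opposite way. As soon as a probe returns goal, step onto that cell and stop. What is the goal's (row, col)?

-> maze.sense(dir=south)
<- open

-> stack.push(x=south)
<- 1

-> maze.move(dir=south)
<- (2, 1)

-> maze.sense(dir=south)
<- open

-> stack.push(x=south)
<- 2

-> maze.move(dir=south)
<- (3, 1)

-> maze.sense(dir=south)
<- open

-> stack.push(x=south)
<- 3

-> maze.move(dir=south)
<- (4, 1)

-> maze.sense(dir=south)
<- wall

-> maze.sense(dir=west)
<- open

-> stack.push(x=west)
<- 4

-> maze.move(dir=west)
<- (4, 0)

-> maze.sense(dir=south)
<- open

-> stack.push(x=south)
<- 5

-> maze.move(dir=south)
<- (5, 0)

-> stack.pop()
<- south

-> maze.move(dir=north)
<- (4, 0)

-> maze.sense(dir=north)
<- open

-> stack.push(x=north)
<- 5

-> maze.move(dir=north)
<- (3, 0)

-> maze.sense(dir=north)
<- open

-> stack.push(x=north)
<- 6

-> maze.move(dir=north)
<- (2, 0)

-> maze.sense(dir=north)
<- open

-> stack.push(x=north)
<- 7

-> maze.move(dir=north)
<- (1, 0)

-> maze.sense(dir=north)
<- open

-> stack.push(x=north)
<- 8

-> maze.move(dir=north)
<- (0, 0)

-> maze.sense(dir=east)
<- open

-> stack.push(x=east)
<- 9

-> maze.move(dir=east)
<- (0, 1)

-> maze.sense(dir=east)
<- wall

-> stack.pop()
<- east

-> maze.move(dir=west)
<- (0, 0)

-> stack.pop()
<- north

-> maze.move(dir=south)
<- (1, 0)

-> stack.pop()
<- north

-> maze.move(dir=south)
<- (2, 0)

-> stack.pop()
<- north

-> maze.move(dir=south)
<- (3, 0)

-> stack.pop()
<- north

-> maze.move(dir=south)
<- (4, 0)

-> stack.pop()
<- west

-> maze.move(dir=east)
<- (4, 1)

-> maze.sense(dir=east)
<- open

-> stack.push(x=east)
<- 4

-> maze.move(dir=east)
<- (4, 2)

-> maze.sense(dir=south)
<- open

-> stack.push(x=south)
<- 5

-> maze.move(dir=south)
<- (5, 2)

-> maze.sense(dir=east)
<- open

-> stack.push(x=east)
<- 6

-> maze.move(dir=east)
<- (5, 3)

-> maze.sense(dir=east)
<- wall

-> maze.sense(dir=north)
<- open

-> stack.push(x=north)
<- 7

-> maze.move(dir=north)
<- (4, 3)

-> maze.sense(dir=east)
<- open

-> stack.push(x=east)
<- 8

-> maze.move(dir=east)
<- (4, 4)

-> maze.sense(dir=east)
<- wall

-> maze.sense(dir=north)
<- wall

-> stack.pop()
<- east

-> maze.move(dir=west)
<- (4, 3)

-> maze.sense(dir=north)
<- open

-> stack.push(x=north)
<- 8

-> maze.move(dir=north)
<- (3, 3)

-> maze.sense(dir=west)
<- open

-> stack.push(x=west)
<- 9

-> maze.move(dir=west)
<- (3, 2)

-> maze.sense(dir=north)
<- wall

-> stack.pop()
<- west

-> maze.move(dir=east)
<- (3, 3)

-> maze.sense(dir=north)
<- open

-> stack.push(x=north)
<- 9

-> maze.move(dir=north)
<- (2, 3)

-> maze.sense(dir=east)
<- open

-> stack.push(x=east)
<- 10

-> maze.move(dir=east)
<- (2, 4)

-> maze.sense(dir=east)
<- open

-> stack.push(x=east)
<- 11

-> maze.move(dir=east)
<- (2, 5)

-> maze.sense(dir=south)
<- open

-> stack.push(x=south)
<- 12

-> maze.move(dir=south)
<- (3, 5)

-> maze.sense(dir=east)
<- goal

-> maze.move(dir=east)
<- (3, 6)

Answer: (3, 6)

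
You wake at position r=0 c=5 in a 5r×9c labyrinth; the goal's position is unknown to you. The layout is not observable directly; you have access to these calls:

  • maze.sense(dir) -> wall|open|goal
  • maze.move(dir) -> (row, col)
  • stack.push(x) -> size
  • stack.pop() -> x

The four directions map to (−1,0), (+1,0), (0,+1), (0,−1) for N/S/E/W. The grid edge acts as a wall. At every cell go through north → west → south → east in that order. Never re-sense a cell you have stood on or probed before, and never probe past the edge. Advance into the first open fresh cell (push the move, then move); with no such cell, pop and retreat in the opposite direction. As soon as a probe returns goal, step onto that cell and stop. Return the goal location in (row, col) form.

~$ maze.sense dir: west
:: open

~$ stack.push x: west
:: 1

~$ maze.move dir: west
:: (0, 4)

~$ maze.sense dir: west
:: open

~$ stack.push x: west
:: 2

~$ maze.move dir: west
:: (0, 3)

~$ maze.sense dir: west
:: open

~$ stack.push x: west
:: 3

~$ maze.move dir: west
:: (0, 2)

~$ maze.sense dir: west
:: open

~$ stack.push x: west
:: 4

~$ maze.move dir: west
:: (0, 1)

~$ maze.sense dir: west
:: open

~$ stack.push x: west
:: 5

~$ maze.move dir: west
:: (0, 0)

~$ maze.sense dir: south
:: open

~$ stack.push x: south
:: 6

~$ maze.move dir: south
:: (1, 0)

~$ maze.sense dir: south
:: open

~$ stack.push x: south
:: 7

~$ maze.move dir: south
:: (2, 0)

~$ maze.sense dir: south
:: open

~$ stack.push x: south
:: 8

~$ maze.move dir: south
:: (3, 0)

~$ maze.sense dir: south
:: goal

~$ maze.move dir: south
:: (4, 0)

Answer: (4, 0)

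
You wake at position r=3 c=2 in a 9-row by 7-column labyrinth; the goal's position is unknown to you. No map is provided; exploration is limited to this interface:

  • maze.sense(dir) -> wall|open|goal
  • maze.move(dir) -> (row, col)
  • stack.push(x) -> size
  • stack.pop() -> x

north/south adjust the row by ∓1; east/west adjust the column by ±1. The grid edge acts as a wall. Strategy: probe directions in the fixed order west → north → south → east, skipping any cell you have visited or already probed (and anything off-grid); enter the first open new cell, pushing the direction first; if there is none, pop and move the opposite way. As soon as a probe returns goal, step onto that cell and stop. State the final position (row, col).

-- 1. maze.sense(dir='west') ~> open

-- 2. stack.push(x='west') ~> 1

-- 3. maze.move(dir='west') ~> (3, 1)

-- 4. maze.sense(dir='west') ~> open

-- 5. stack.push(x='west') ~> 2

-- 6. maze.move(dir='west') ~> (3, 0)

-- 7. maze.sense(dir='north') ~> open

-- 8. stack.push(x='north') ~> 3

-- 9. maze.move(dir='north') ~> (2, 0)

-- 10. maze.sense(dir='north') ~> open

-- 11. stack.push(x='north') ~> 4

-- 12. maze.move(dir='north') ~> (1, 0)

-- 13. maze.sense(dir='north') ~> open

-- 14. stack.push(x='north') ~> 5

-- 15. maze.move(dir='north') ~> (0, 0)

-- 16. maze.sense(dir='east') ~> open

-- 17. stack.push(x='east') ~> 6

-- 18. maze.move(dir='east') ~> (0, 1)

-- 19. maze.sense(dir='south') ~> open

-- 20. stack.push(x='south') ~> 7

-- 21. maze.move(dir='south') ~> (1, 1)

-- 22. maze.sense(dir='south') ~> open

-- 23. stack.push(x='south') ~> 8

-- 24. maze.move(dir='south') ~> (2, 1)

-- 25. maze.sense(dir='east') ~> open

-- 26. stack.push(x='east') ~> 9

-- 27. maze.move(dir='east') ~> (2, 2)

-- 28. maze.sense(dir='north') ~> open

-- 29. stack.push(x='north') ~> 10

-- 30. maze.move(dir='north') ~> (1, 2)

-- 31. maze.sense(dir='north') ~> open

-- 32. stack.push(x='north') ~> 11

-- 33. maze.move(dir='north') ~> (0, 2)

-- 34. maze.sense(dir='east') ~> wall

-- 35. stack.pop() ~> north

-- 36. maze.move(dir='south') ~> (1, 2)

-- 37. maze.sense(dir='east') ~> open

-- 38. stack.push(x='east') ~> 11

-- 39. maze.move(dir='east') ~> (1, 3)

-- 40. maze.sense(dir='south') ~> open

-- 41. stack.push(x='south') ~> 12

-- 42. maze.move(dir='south') ~> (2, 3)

-- 43. maze.sense(dir='south') ~> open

-- 44. stack.push(x='south') ~> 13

-- 45. maze.move(dir='south') ~> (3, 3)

-- 46. maze.sense(dir='south') ~> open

-- 47. stack.push(x='south') ~> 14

-- 48. maze.move(dir='south') ~> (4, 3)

-- 49. maze.sense(dir='west') ~> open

-- 50. stack.push(x='west') ~> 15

-- 51. maze.move(dir='west') ~> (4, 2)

-- 52. maze.sense(dir='west') ~> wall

-- 53. maze.sense(dir='south') ~> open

-- 54. stack.push(x='south') ~> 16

-- 55. maze.move(dir='south') ~> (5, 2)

-- 56. maze.sense(dir='west') ~> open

-- 57. stack.push(x='west') ~> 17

-- 58. maze.move(dir='west') ~> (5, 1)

-- 59. maze.sense(dir='west') ~> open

-- 60. stack.push(x='west') ~> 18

-- 61. maze.move(dir='west') ~> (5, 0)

-- 62. maze.sense(dir='north') ~> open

-- 63. stack.push(x='north') ~> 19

-- 64. maze.move(dir='north') ~> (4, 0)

-- 65. stack.pop() ~> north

-- 66. maze.move(dir='south') ~> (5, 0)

-- 67. maze.sense(dir='south') ~> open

-- 68. stack.push(x='south') ~> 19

-- 69. maze.move(dir='south') ~> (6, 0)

-- 70. maze.sense(dir='south') ~> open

-- 71. stack.push(x='south') ~> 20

-- 72. maze.move(dir='south') ~> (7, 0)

-- 73. maze.sense(dir='south') ~> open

-- 74. stack.push(x='south') ~> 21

-- 75. maze.move(dir='south') ~> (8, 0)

-- 76. maze.sense(dir='east') ~> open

-- 77. stack.push(x='east') ~> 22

-- 78. maze.move(dir='east') ~> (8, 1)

-- 79. maze.sense(dir='north') ~> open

-- 80. stack.push(x='north') ~> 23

-- 81. maze.move(dir='north') ~> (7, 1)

-- 82. maze.sense(dir='north') ~> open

-- 83. stack.push(x='north') ~> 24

-- 84. maze.move(dir='north') ~> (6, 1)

-- 85. maze.sense(dir='east') ~> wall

-- 86. stack.pop() ~> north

-- 87. maze.move(dir='south') ~> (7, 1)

-- 88. maze.sense(dir='east') ~> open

-- 89. stack.push(x='east') ~> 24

-- 90. maze.move(dir='east') ~> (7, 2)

-- 91. maze.sense(dir='south') ~> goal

-- 92. maze.move(dir='south') ~> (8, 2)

Answer: (8, 2)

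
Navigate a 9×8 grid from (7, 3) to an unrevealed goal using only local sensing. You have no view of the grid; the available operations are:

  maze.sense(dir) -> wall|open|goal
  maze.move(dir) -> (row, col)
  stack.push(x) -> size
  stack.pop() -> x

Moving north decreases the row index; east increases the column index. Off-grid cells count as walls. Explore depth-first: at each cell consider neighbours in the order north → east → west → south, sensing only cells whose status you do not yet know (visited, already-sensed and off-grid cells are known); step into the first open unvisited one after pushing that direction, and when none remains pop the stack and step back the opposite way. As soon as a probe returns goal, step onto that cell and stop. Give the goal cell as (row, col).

! sense(dir=north) ~> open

! push(x=north) ~> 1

! move(dir=north) ~> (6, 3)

! sense(dir=north) ~> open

! push(x=north) ~> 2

! move(dir=north) ~> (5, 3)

! sense(dir=north) ~> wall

! sense(dir=east) ~> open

! push(x=east) ~> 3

! move(dir=east) ~> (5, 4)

! sense(dir=north) ~> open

! push(x=north) ~> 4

! move(dir=north) ~> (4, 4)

! sense(dir=north) ~> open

! push(x=north) ~> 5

! move(dir=north) ~> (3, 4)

! sense(dir=north) ~> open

! push(x=north) ~> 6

! move(dir=north) ~> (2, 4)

! sense(dir=north) ~> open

! push(x=north) ~> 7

! move(dir=north) ~> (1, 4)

! sense(dir=north) ~> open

! push(x=north) ~> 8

! move(dir=north) ~> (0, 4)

! sense(dir=east) ~> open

! push(x=east) ~> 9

! move(dir=east) ~> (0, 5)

! sense(dir=east) ~> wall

! sense(dir=south) ~> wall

! pop() ~> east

! move(dir=west) ~> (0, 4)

! sense(dir=west) ~> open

! push(x=west) ~> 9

! move(dir=west) ~> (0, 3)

! sense(dir=west) ~> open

! push(x=west) ~> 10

! move(dir=west) ~> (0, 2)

! sense(dir=west) ~> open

! push(x=west) ~> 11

! move(dir=west) ~> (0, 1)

! sense(dir=west) ~> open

! push(x=west) ~> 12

! move(dir=west) ~> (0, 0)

! sense(dir=south) ~> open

! push(x=south) ~> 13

! move(dir=south) ~> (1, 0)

! sense(dir=east) ~> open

! push(x=east) ~> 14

! move(dir=east) ~> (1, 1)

! sense(dir=east) ~> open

! push(x=east) ~> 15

! move(dir=east) ~> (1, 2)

! sense(dir=east) ~> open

! push(x=east) ~> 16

! move(dir=east) ~> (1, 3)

! sense(dir=south) ~> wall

! pop() ~> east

! move(dir=west) ~> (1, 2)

! sense(dir=south) ~> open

! push(x=south) ~> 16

! move(dir=south) ~> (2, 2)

! sense(dir=west) ~> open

! push(x=west) ~> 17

! move(dir=west) ~> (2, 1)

! sense(dir=west) ~> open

! push(x=west) ~> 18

! move(dir=west) ~> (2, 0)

! sense(dir=south) ~> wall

! pop() ~> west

! move(dir=east) ~> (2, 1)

! sense(dir=south) ~> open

! push(x=south) ~> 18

! move(dir=south) ~> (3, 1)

! sense(dir=east) ~> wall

! sense(dir=south) ~> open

! push(x=south) ~> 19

! move(dir=south) ~> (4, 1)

! sense(dir=east) ~> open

! push(x=east) ~> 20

! move(dir=east) ~> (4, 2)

! sense(dir=south) ~> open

! push(x=south) ~> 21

! move(dir=south) ~> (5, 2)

! sense(dir=west) ~> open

! push(x=west) ~> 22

! move(dir=west) ~> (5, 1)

! sense(dir=west) ~> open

! push(x=west) ~> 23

! move(dir=west) ~> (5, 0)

! sense(dir=north) ~> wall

! sense(dir=south) ~> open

! push(x=south) ~> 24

! move(dir=south) ~> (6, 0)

! sense(dir=east) ~> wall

! sense(dir=south) ~> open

! push(x=south) ~> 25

! move(dir=south) ~> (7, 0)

! sense(dir=east) ~> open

! push(x=east) ~> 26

! move(dir=east) ~> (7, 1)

! sense(dir=east) ~> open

! push(x=east) ~> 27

! move(dir=east) ~> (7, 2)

! sense(dir=north) ~> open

! push(x=north) ~> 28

! move(dir=north) ~> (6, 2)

! pop() ~> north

! move(dir=south) ~> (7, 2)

! sense(dir=south) ~> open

! push(x=south) ~> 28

! move(dir=south) ~> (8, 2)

! sense(dir=east) ~> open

! push(x=east) ~> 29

! move(dir=east) ~> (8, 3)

! sense(dir=east) ~> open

! push(x=east) ~> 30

! move(dir=east) ~> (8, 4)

! sense(dir=north) ~> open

! push(x=north) ~> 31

! move(dir=north) ~> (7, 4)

! sense(dir=north) ~> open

! push(x=north) ~> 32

! move(dir=north) ~> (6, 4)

! sense(dir=east) ~> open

! push(x=east) ~> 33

! move(dir=east) ~> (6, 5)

! sense(dir=north) ~> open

! push(x=north) ~> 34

! move(dir=north) ~> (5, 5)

! sense(dir=north) ~> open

! push(x=north) ~> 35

! move(dir=north) ~> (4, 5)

! sense(dir=north) ~> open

! push(x=north) ~> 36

! move(dir=north) ~> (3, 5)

! sense(dir=north) ~> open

! push(x=north) ~> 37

! move(dir=north) ~> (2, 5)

! sense(dir=east) ~> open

! push(x=east) ~> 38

! move(dir=east) ~> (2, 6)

! sense(dir=north) ~> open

! push(x=north) ~> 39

! move(dir=north) ~> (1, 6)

! sense(dir=east) ~> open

! push(x=east) ~> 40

! move(dir=east) ~> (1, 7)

! sense(dir=north) ~> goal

! move(dir=north) ~> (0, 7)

Answer: (0, 7)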